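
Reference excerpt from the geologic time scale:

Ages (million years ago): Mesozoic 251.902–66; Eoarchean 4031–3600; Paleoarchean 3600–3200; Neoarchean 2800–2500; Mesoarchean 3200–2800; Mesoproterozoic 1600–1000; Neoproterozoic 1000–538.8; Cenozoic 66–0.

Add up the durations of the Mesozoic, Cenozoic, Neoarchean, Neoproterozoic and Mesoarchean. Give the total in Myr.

Each duration: Mesozoic = 185.902; Cenozoic = 66; Neoarchean = 300; Neoproterozoic = 461.2; Mesoarchean = 400.
Sum: 185.902 + 66 + 300 + 461.2 + 400 = 1413.102 Myr.

1413.102 million years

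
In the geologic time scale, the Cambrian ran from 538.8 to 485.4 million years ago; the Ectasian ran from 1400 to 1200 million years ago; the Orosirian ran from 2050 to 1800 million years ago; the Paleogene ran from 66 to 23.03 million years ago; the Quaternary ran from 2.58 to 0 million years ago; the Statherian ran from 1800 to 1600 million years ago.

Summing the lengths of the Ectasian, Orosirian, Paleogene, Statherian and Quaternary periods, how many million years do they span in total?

Duration is start − end for each: (1400 − 1200) + (2050 − 1800) + (66 − 23.03) + (1800 − 1600) + (2.58 − 0).
That is 200 + 250 + 42.97 + 200 + 2.58, which totals 695.55 million years.

695.55 million years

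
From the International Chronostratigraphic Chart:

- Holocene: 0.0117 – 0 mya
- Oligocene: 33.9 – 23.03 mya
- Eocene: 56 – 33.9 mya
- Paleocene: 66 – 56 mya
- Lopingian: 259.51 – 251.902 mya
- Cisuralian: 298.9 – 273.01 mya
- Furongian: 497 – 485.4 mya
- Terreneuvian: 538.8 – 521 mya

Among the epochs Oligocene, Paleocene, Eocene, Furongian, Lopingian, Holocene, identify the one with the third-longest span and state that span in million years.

Durations: Oligocene 10.87; Paleocene 10; Eocene 22.1; Furongian 11.6; Lopingian 7.608; Holocene 0.0117 Myr.
Sorted longest-first: Eocene (22.1), Furongian (11.6), Oligocene (10.87), Paleocene (10), Lopingian (7.608), Holocene (0.0117).
The third longest is Oligocene at 10.87 Myr.

Oligocene, 10.87 million years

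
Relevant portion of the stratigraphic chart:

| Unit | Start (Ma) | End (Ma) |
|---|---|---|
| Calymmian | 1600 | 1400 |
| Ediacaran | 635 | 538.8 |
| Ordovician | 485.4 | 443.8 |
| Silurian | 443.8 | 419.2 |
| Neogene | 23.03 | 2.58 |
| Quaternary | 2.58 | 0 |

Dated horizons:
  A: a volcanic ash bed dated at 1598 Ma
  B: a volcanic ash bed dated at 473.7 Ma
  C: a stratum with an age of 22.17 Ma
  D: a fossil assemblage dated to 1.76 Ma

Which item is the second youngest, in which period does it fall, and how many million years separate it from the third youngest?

C, in the Neogene; 451.53 million years to B

Sorted youngest-first by Ma: D (1.76), C (22.17), B (473.7), A (1598).
The second youngest is C at 22.17 Ma, which lies in 23.03–2.58 Ma: the Neogene.
The third youngest is B at 473.7 Ma; separation = |22.17 − 473.7| = 451.53 Myr.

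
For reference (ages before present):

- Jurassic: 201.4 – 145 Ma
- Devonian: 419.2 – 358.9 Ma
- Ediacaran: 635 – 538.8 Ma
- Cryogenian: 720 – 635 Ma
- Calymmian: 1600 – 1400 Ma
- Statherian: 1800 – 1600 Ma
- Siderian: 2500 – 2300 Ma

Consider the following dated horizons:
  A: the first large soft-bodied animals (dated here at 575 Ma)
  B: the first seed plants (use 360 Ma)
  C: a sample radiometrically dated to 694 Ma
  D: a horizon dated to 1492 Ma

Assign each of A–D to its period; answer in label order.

A — Ediacaran; B — Devonian; C — Cryogenian; D — Calymmian

Match each age against the start–end ranges in the excerpt: A = 575 Ma → Ediacaran (635–538.8); B = 360 Ma → Devonian (419.2–358.9); C = 694 Ma → Cryogenian (720–635); D = 1492 Ma → Calymmian (1600–1400).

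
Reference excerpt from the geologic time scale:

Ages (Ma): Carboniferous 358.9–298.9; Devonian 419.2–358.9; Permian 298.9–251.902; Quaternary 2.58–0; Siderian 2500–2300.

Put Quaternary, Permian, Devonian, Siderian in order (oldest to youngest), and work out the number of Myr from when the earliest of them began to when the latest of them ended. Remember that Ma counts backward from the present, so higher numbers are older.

Siderian, Devonian, Permian, Quaternary; total span 2500 Myr

From the excerpt: Quaternary 2.58–0; Permian 298.9–251.902; Devonian 419.2–358.9; Siderian 2500–2300 (Ma).
Larger Ma is earlier, so the oldest is Siderian and the youngest is Quaternary; oldest to youngest: Siderian, Devonian, Permian, Quaternary.
Oldest start 2500 minus youngest end 0 gives 2500 Myr overall.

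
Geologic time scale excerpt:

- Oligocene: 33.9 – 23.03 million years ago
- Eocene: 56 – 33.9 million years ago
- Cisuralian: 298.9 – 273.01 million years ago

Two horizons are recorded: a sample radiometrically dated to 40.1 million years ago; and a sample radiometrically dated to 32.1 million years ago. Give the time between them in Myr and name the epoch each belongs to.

Elapsed time: 40.1 − 32.1 = 8 Myr.
40.1 Ma lies within 56–33.9 Ma: Eocene.
32.1 Ma lies within 33.9–23.03 Ma: Oligocene.

8 million years apart; the first in the Eocene, the second in the Oligocene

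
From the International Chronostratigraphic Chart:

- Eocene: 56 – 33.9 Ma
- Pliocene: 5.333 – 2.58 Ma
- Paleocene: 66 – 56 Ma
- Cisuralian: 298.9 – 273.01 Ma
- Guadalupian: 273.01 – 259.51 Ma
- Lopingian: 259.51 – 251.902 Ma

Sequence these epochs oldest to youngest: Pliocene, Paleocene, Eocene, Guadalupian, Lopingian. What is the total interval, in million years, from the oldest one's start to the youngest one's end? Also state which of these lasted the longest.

From the excerpt: Pliocene 5.333–2.58; Paleocene 66–56; Eocene 56–33.9; Guadalupian 273.01–259.51; Lopingian 259.51–251.902 (Ma).
Larger Ma is earlier, so the oldest is Guadalupian and the youngest is Pliocene; oldest to youngest: Guadalupian, Lopingian, Paleocene, Eocene, Pliocene.
Oldest start 273.01 minus youngest end 2.58 gives 270.43 Myr overall.
Individual lengths (start − end): Pliocene 2.753; Eocene 22.1; Lopingian 7.608; Guadalupian 13.5; Paleocene 10. The largest is Eocene at 22.1 Myr.

Guadalupian, Lopingian, Paleocene, Eocene, Pliocene; total span 270.43 Myr; longest is Eocene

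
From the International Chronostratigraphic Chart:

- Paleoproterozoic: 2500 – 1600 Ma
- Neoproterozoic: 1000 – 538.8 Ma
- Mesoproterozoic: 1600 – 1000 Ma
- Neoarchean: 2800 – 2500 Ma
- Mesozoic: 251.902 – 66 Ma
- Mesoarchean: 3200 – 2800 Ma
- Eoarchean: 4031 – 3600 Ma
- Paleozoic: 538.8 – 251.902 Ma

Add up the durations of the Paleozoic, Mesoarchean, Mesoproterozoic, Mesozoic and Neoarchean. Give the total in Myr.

Duration is start − end for each: (538.8 − 251.902) + (3200 − 2800) + (1600 − 1000) + (251.902 − 66) + (2800 − 2500).
That is 286.898 + 400 + 600 + 185.902 + 300, which totals 1772.8 million years.

1772.8 million years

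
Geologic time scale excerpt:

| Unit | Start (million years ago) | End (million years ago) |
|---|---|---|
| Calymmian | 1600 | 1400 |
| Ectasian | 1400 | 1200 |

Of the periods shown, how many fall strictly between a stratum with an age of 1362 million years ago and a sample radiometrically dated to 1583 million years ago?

The older date is 1583 Ma and the younger is 1362 Ma.
No period both begins after 1583 Ma and ends before 1362 Ma, so the count is 0.

0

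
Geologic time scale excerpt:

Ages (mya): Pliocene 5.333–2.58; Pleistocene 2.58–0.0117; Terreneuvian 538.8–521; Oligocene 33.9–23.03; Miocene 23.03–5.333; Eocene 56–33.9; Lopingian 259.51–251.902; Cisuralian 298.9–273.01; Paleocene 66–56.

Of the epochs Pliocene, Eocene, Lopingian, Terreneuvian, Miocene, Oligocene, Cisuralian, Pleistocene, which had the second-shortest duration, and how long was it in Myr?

Start − end for each: Pliocene 5.333 − 2.58 = 2.753; Eocene 56 − 33.9 = 22.1; Lopingian 259.51 − 251.902 = 7.608; Terreneuvian 538.8 − 521 = 17.8; Miocene 23.03 − 5.333 = 17.697; Oligocene 33.9 − 23.03 = 10.87; Cisuralian 298.9 − 273.01 = 25.89; Pleistocene 2.58 − 0.0117 = 2.5683.
Ranking these from shortest: Pleistocene < Pliocene < Lopingian < Oligocene < Miocene < Terreneuvian < Eocene < Cisuralian.
Position 2 in that ranking is Pliocene, which lasted 2.753 Myr.

Pliocene, 2.753 million years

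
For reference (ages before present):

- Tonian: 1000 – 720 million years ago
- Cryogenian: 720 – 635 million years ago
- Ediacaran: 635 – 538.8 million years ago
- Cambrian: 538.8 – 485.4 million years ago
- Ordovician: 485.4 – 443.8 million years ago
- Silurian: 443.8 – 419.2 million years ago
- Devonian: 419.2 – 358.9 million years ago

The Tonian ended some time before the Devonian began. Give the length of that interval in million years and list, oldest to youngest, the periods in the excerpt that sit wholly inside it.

300.8 million years; Cryogenian, Ediacaran, Cambrian, Ordovician, Silurian

The Tonian closes at 720 Ma and the Devonian opens at 419.2 Ma, so the interval is 720 − 419.2 = 300.8 Myr.
A period fits inside if it starts at or after 720 Ma and ends at or before 419.2 Ma; oldest first that gives Cryogenian, Ediacaran, Cambrian, Ordovician, Silurian.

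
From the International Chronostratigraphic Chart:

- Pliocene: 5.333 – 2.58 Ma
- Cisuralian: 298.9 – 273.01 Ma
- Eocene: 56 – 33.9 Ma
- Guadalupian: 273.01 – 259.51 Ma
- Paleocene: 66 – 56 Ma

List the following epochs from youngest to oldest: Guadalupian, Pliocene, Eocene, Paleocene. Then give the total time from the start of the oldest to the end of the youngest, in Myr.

Start ages (Ma): Guadalupian 273.01, Paleocene 66, Eocene 56, Pliocene 5.333.
Ordered youngest to oldest: Pliocene, Eocene, Paleocene, Guadalupian.
Span = 273.01 − 2.58 = 270.43 Myr.

Pliocene, Eocene, Paleocene, Guadalupian; total span 270.43 Myr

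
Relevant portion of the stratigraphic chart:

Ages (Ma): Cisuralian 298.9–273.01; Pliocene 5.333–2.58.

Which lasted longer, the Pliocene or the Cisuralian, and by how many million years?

Pliocene: 5.333 − 2.58 = 2.753 Myr.
Cisuralian: 298.9 − 273.01 = 25.89 Myr.
Difference: 25.89 − 2.753 = 23.137 Myr, so the Cisuralian was longer.

Cisuralian, by 23.137 million years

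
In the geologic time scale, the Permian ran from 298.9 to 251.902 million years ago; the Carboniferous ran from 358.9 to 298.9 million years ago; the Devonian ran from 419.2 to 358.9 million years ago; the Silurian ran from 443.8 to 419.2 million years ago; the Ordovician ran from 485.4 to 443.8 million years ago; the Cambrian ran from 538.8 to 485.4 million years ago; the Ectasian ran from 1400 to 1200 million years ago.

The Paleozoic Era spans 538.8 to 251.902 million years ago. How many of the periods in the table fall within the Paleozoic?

6

Periods inside 538.8–251.902 Ma: Cambrian, Ordovician, Silurian, Devonian, Carboniferous, Permian — 6 in total.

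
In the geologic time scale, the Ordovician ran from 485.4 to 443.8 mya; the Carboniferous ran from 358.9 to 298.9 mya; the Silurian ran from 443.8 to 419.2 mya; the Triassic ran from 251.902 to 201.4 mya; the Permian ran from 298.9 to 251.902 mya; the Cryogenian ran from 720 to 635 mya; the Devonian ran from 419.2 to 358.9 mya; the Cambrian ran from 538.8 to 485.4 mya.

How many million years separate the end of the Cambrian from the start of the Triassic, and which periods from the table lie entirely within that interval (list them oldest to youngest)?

233.498 million years; Ordovician, Silurian, Devonian, Carboniferous, Permian

The Cambrian closes at 485.4 Ma and the Triassic opens at 251.902 Ma, so the interval is 485.4 − 251.902 = 233.498 Myr.
A period fits inside if it starts at or after 485.4 Ma and ends at or before 251.902 Ma; oldest first that gives Ordovician, Silurian, Devonian, Carboniferous, Permian.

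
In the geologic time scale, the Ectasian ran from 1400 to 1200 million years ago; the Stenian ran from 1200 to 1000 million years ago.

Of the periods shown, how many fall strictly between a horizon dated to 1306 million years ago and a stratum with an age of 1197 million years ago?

Checking each listed span, none has both start < 1306 Ma and end > 1197 Ma — every period straddles one of the two dates or lies outside them — so the count is 0.

0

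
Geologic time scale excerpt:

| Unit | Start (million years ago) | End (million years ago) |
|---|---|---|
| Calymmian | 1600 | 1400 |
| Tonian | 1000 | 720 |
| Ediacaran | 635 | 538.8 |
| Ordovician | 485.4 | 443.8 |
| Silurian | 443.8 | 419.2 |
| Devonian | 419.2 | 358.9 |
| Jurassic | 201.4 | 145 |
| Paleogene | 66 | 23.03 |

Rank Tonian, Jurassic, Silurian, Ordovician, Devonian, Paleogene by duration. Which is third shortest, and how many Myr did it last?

Durations: Tonian 280; Jurassic 56.4; Silurian 24.6; Ordovician 41.6; Devonian 60.3; Paleogene 42.97 Myr.
Sorted shortest-first: Silurian (24.6), Ordovician (41.6), Paleogene (42.97), Jurassic (56.4), Devonian (60.3), Tonian (280).
The third shortest is Paleogene at 42.97 Myr.

Paleogene, 42.97 million years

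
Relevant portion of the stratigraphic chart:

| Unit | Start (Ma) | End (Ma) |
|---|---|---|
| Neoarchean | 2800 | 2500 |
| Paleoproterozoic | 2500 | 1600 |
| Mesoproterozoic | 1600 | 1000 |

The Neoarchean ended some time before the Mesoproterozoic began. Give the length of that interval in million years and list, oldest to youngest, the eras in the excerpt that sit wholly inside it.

900 million years; Paleoproterozoic

The Neoarchean closes at 2500 Ma and the Mesoproterozoic opens at 1600 Ma, so the interval is 2500 − 1600 = 900 Myr.
An era fits inside if it starts at or after 2500 Ma and ends at or before 1600 Ma; oldest first that gives Paleoproterozoic.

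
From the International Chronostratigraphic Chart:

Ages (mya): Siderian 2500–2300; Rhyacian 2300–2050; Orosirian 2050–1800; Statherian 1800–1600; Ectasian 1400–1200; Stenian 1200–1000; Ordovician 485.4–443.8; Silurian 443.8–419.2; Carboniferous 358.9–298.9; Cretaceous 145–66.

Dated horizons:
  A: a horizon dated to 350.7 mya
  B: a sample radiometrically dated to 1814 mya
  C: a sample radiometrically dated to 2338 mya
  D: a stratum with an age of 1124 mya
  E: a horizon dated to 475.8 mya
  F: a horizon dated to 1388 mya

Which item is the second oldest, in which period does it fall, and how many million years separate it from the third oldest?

Larger Ma means older, so oldest first: C 2338 > B 1814 > F 1388 > D 1124 > E 475.8 > A 350.7.
Counting 2 along gives B (1814 Ma); the excerpt puts that inside the Orosirian, 2050–1800 Ma.
Next in line is F (1388 Ma), and 1814 − 1388 = 426 Myr.

B, in the Orosirian; 426 million years to F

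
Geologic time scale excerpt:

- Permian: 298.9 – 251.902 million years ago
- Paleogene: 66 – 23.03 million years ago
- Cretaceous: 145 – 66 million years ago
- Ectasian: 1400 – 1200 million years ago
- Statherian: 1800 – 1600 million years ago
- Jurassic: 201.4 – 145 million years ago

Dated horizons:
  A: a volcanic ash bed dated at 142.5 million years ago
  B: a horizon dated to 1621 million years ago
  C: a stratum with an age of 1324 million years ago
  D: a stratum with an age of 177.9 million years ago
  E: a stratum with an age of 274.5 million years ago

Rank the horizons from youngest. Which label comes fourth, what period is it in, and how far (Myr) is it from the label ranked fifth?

C, in the Ectasian; 297 million years to B

Sorted youngest-first by Ma: A (142.5), D (177.9), E (274.5), C (1324), B (1621).
The fourth youngest is C at 1324 Ma, which lies in 1400–1200 Ma: the Ectasian.
The fifth youngest is B at 1621 Ma; separation = |1324 − 1621| = 297 Myr.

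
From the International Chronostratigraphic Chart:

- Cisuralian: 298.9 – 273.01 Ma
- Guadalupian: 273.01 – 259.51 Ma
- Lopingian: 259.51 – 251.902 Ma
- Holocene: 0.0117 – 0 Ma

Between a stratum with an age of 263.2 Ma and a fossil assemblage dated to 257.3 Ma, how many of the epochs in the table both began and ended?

Checking each listed span, none has both start < 263.2 Ma and end > 257.3 Ma — every epoch straddles one of the two dates or lies outside them — so the count is 0.

0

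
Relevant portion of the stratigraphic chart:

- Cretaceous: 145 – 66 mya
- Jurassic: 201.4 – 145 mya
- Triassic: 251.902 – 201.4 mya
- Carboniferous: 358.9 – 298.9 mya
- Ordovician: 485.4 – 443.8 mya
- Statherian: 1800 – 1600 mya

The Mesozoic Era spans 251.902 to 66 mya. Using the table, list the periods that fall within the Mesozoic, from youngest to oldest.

Cretaceous, Jurassic, Triassic

Periods with both bounds inside 251.902–66 Ma: Cretaceous (145–66), Jurassic (201.4–145), Triassic (251.902–201.4).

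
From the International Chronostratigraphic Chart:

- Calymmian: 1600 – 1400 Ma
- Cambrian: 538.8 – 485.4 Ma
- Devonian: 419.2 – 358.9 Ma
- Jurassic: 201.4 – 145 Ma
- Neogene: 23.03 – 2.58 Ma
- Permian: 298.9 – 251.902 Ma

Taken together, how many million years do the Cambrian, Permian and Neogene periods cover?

Each duration: Cambrian = 53.4; Permian = 46.998; Neogene = 20.45.
Sum: 53.4 + 46.998 + 20.45 = 120.848 Myr.

120.848 million years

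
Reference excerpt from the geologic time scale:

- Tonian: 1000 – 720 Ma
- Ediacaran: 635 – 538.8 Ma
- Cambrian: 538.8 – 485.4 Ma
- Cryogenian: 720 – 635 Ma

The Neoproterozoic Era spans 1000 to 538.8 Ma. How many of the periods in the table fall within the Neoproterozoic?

Periods inside 1000–538.8 Ma: Tonian, Cryogenian, Ediacaran — 3 in total.

3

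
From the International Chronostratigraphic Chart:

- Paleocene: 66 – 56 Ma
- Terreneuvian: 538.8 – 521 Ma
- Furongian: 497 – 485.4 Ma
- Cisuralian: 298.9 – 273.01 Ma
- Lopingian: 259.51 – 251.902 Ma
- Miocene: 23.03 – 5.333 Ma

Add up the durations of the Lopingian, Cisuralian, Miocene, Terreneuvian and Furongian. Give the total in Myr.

Duration is start − end for each: (259.51 − 251.902) + (298.9 − 273.01) + (23.03 − 5.333) + (538.8 − 521) + (497 − 485.4).
That is 7.608 + 25.89 + 17.697 + 17.8 + 11.6, which totals 80.595 million years.

80.595 million years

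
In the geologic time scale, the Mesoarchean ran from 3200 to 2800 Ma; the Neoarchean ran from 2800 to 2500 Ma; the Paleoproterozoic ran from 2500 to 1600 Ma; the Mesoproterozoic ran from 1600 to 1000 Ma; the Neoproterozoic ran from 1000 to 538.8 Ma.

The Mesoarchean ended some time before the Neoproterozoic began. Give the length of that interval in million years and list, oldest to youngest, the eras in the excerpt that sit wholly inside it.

The Mesoarchean closes at 2800 Ma and the Neoproterozoic opens at 1000 Ma, so the interval is 2800 − 1000 = 1800 Myr.
An era fits inside if it starts at or after 2800 Ma and ends at or before 1000 Ma; oldest first that gives Neoarchean, Paleoproterozoic, Mesoproterozoic.

1800 million years; Neoarchean, Paleoproterozoic, Mesoproterozoic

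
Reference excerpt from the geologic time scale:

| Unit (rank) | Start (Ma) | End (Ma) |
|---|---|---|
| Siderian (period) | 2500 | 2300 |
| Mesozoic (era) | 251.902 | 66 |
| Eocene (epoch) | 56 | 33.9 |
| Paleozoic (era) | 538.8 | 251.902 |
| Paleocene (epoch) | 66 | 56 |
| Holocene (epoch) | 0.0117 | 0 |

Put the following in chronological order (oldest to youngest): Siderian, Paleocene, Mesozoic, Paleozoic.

Sorting by start age (descending Ma, since larger Ma = older): Siderian start 2500, Paleozoic start 538.8, Mesozoic start 251.902, Paleocene start 66.

Siderian → Paleozoic → Mesozoic → Paleocene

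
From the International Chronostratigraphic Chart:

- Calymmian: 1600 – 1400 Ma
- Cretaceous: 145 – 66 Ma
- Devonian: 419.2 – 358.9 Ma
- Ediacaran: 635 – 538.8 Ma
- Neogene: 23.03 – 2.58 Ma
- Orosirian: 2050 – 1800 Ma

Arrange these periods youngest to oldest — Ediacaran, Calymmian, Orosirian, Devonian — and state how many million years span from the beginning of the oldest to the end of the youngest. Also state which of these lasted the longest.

Devonian → Ediacaran → Calymmian → Orosirian; total span 1691.1 Myr; longest is Orosirian

From the excerpt: Ediacaran 635–538.8; Calymmian 1600–1400; Orosirian 2050–1800; Devonian 419.2–358.9 (Ma).
Larger Ma is earlier, so the oldest is Orosirian and the youngest is Devonian; youngest to oldest: Devonian, Ediacaran, Calymmian, Orosirian.
Oldest start 2050 minus youngest end 358.9 gives 1691.1 Myr overall.
Individual lengths (start − end): Calymmian 200; Devonian 60.3; Orosirian 250; Ediacaran 96.2. The largest is Orosirian at 250 Myr.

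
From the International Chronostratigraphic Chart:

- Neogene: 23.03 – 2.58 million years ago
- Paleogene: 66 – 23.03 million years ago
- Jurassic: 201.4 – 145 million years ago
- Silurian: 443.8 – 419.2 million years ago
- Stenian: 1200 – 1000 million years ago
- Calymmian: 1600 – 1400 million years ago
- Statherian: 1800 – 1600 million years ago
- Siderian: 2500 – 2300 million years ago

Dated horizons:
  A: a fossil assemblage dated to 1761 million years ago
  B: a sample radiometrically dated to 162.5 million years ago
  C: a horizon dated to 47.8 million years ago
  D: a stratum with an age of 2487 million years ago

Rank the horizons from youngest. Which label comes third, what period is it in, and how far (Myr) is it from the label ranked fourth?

Smaller Ma means younger, so youngest first: C 47.8 < B 162.5 < A 1761 < D 2487.
Counting 3 along gives A (1761 Ma); the excerpt puts that inside the Statherian, 1800–1600 Ma.
Next in line is D (2487 Ma), and 2487 − 1761 = 726 Myr.

A, in the Statherian; 726 million years to D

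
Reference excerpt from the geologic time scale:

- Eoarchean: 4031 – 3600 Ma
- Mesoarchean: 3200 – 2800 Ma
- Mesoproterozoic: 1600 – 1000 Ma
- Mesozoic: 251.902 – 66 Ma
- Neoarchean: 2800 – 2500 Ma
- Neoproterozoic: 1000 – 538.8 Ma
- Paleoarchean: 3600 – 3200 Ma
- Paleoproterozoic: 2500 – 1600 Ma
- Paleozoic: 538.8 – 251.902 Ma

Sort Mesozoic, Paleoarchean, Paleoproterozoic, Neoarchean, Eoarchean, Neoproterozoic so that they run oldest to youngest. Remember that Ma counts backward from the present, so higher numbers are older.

Eoarchean, Paleoarchean, Neoarchean, Paleoproterozoic, Neoproterozoic, Mesozoic

Read off each span (Ma): Mesozoic 251.902–66; Paleoarchean 3600–3200; Paleoproterozoic 2500–1600; Neoarchean 2800–2500; Eoarchean 4031–3600; Neoproterozoic 1000–538.8.
Larger Ma is older, so oldest→youngest is Eoarchean, Paleoarchean, Neoarchean, Paleoproterozoic, Neoproterozoic, Mesozoic.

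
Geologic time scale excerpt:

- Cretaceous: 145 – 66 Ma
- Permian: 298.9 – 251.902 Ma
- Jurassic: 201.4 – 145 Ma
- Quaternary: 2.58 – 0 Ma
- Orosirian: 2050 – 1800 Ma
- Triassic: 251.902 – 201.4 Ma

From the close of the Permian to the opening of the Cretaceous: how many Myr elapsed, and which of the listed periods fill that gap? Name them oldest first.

The Permian closes at 251.902 Ma and the Cretaceous opens at 145 Ma, so the interval is 251.902 − 145 = 106.902 Myr.
A period fits inside if it starts at or after 251.902 Ma and ends at or before 145 Ma; oldest first that gives Triassic, Jurassic.

106.902 million years; Triassic, Jurassic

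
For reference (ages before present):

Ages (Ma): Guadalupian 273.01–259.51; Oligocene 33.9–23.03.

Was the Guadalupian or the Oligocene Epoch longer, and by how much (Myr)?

Guadalupian, by 2.63 million years

Guadalupian: 273.01 − 259.51 = 13.5 Myr.
Oligocene: 33.9 − 23.03 = 10.87 Myr.
Difference: 13.5 − 10.87 = 2.63 Myr, so the Guadalupian was longer.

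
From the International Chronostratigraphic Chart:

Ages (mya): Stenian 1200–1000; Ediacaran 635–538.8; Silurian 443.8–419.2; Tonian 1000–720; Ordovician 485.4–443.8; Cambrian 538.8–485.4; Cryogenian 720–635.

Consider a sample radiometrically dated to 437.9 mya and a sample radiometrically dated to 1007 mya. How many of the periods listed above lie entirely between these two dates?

5

1007 Ma sits inside the Stenian (1200–1000) and 437.9 Ma inside the Silurian (443.8–419.2); neither of those is wholly between the two dates.
The listed periods lying completely between them are Tonian, Cryogenian, Ediacaran, Cambrian, Ordovician — 5 in all.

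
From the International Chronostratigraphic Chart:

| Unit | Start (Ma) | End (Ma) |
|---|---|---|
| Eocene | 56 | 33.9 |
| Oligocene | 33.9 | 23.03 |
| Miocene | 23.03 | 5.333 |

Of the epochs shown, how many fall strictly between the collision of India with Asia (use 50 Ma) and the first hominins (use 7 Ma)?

The older date is 50 Ma and the younger is 7 Ma.
Epochs with start < 50 and end > 7 Ma: Oligocene (33.9–23.03).
That is 1 complete epoch.

1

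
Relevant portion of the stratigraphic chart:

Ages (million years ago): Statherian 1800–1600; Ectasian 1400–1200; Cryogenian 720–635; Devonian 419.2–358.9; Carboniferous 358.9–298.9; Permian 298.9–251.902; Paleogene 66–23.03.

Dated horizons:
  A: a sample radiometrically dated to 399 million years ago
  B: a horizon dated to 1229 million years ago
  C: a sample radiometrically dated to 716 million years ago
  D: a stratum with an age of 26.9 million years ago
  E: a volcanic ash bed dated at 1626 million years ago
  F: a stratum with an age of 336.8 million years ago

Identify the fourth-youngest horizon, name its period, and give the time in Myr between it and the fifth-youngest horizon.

C, in the Cryogenian; 513 million years to B

Sorted youngest-first by Ma: D (26.9), F (336.8), A (399), C (716), B (1229), E (1626).
The fourth youngest is C at 716 Ma, which lies in 720–635 Ma: the Cryogenian.
The fifth youngest is B at 1229 Ma; separation = |716 − 1229| = 513 Myr.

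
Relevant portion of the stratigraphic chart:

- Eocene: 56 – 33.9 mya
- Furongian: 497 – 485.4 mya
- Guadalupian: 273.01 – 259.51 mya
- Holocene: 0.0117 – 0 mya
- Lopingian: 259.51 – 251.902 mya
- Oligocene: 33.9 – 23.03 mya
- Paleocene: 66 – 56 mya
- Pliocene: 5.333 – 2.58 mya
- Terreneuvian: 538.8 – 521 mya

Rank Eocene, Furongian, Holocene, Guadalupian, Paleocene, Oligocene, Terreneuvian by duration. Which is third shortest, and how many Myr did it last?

Durations: Eocene 22.1; Furongian 11.6; Holocene 0.0117; Guadalupian 13.5; Paleocene 10; Oligocene 10.87; Terreneuvian 17.8 Myr.
Sorted shortest-first: Holocene (0.0117), Paleocene (10), Oligocene (10.87), Furongian (11.6), Guadalupian (13.5), Terreneuvian (17.8), Eocene (22.1).
The third shortest is Oligocene at 10.87 Myr.

Oligocene, 10.87 million years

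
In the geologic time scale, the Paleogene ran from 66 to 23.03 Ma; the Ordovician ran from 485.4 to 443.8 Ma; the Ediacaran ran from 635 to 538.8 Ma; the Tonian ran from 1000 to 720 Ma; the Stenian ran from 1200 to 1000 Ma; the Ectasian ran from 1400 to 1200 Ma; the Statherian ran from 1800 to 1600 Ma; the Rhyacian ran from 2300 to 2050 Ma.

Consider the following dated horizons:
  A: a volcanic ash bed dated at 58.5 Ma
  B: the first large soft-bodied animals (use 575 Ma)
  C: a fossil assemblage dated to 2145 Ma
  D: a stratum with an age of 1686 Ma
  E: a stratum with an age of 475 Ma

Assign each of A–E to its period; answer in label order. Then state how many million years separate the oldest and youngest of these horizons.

A: 58.5 Ma lies in 66–23.03 Ma, so Paleogene.
B: 575 Ma lies in 635–538.8 Ma, so Ediacaran.
C: 2145 Ma lies in 2300–2050 Ma, so Rhyacian.
D: 1686 Ma lies in 1800–1600 Ma, so Statherian.
E: 475 Ma lies in 485.4–443.8 Ma, so Ordovician.
Oldest = 2145 Ma, youngest = 58.5 Ma → span 2086.5 Myr.

A — Paleogene; B — Ediacaran; C — Rhyacian; D — Statherian; E — Ordovician; span 2086.5 million years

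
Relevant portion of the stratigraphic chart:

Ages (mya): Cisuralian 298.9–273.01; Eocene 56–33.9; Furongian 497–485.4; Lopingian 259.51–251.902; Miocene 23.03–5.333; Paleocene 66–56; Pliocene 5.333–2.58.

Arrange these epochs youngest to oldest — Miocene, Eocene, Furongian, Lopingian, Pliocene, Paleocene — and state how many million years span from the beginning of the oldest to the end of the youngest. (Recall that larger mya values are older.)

Start ages (Ma): Furongian 497, Lopingian 259.51, Paleocene 66, Eocene 56, Miocene 23.03, Pliocene 5.333.
Ordered youngest to oldest: Pliocene, Miocene, Eocene, Paleocene, Lopingian, Furongian.
Span = 497 − 2.58 = 494.42 Myr.

Pliocene → Miocene → Eocene → Paleocene → Lopingian → Furongian; total span 494.42 Myr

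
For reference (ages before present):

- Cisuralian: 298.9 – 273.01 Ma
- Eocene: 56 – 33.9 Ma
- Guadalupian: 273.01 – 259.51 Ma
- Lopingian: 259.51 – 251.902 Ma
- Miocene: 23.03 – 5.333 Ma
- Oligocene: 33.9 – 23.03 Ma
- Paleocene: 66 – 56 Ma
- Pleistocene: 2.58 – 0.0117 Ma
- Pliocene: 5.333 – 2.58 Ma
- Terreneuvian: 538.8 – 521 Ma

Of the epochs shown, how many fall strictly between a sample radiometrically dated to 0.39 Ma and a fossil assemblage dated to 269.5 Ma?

269.5 Ma sits inside the Guadalupian (273.01–259.51) and 0.39 Ma inside the Pleistocene (2.58–0.0117); neither of those is wholly between the two dates.
The listed epochs lying completely between them are Lopingian, Paleocene, Eocene, Oligocene, Miocene, Pliocene — 6 in all.

6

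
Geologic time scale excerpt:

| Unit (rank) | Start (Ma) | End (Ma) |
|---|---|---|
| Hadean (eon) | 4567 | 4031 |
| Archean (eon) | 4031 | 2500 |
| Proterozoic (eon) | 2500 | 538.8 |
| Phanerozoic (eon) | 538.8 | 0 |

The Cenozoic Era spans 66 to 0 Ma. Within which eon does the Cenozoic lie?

The Cenozoic (66–0 Ma) lies entirely within 538.8–0 Ma, the Phanerozoic Eon.

Phanerozoic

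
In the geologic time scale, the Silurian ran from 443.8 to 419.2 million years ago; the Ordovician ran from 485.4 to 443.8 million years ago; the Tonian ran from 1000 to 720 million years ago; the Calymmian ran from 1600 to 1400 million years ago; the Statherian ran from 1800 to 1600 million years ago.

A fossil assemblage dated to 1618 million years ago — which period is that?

Statherian

1618 Ma lies between 1800 and 1600 Ma, so it falls in the Statherian.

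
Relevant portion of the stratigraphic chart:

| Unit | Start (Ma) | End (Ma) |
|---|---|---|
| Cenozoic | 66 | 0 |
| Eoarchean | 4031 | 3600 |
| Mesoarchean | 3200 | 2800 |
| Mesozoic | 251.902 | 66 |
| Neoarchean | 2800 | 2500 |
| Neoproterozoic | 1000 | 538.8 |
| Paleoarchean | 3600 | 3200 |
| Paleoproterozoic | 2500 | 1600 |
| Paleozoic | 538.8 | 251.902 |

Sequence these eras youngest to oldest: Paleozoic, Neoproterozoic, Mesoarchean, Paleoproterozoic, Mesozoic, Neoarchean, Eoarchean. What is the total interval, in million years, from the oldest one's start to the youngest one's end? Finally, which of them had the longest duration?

Start ages (Ma): Eoarchean 4031, Mesoarchean 3200, Neoarchean 2800, Paleoproterozoic 2500, Neoproterozoic 1000, Paleozoic 538.8, Mesozoic 251.902.
Ordered youngest to oldest: Mesozoic, Paleozoic, Neoproterozoic, Paleoproterozoic, Neoarchean, Mesoarchean, Eoarchean.
Span = 4031 − 66 = 3965 Myr.
Durations: Eoarchean 431, Paleozoic 286.898, Neoproterozoic 461.2, Mesozoic 185.902, Neoarchean 300, Mesoarchean 400, Paleoproterozoic 900 → longest is Paleoproterozoic (900 Myr).

Mesozoic, Paleozoic, Neoproterozoic, Paleoproterozoic, Neoarchean, Mesoarchean, Eoarchean; total span 3965 Myr; longest is Paleoproterozoic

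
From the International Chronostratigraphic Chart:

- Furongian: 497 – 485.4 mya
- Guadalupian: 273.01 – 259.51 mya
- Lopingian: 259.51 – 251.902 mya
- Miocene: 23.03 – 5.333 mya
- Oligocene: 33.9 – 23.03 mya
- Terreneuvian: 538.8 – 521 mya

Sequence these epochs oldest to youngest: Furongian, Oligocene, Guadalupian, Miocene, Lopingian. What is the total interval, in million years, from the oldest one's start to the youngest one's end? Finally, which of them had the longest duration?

Furongian → Guadalupian → Lopingian → Oligocene → Miocene; total span 491.667 Myr; longest is Miocene

Start ages (Ma): Furongian 497, Guadalupian 273.01, Lopingian 259.51, Oligocene 33.9, Miocene 23.03.
Ordered oldest to youngest: Furongian, Guadalupian, Lopingian, Oligocene, Miocene.
Span = 497 − 5.333 = 491.667 Myr.
Durations: Lopingian 7.608, Miocene 17.697, Guadalupian 13.5, Oligocene 10.87, Furongian 11.6 → longest is Miocene (17.697 Myr).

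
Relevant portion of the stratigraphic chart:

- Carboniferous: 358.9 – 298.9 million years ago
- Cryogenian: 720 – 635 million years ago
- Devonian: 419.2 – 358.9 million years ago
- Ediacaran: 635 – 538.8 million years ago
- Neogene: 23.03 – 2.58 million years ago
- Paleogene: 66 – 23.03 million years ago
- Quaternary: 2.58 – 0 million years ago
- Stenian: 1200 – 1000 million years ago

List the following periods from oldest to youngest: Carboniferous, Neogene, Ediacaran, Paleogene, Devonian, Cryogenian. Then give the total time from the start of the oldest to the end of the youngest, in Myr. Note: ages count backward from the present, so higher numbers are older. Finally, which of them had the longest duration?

Cryogenian → Ediacaran → Devonian → Carboniferous → Paleogene → Neogene; total span 717.42 Myr; longest is Ediacaran

Start ages (Ma): Cryogenian 720, Ediacaran 635, Devonian 419.2, Carboniferous 358.9, Paleogene 66, Neogene 23.03.
Ordered oldest to youngest: Cryogenian, Ediacaran, Devonian, Carboniferous, Paleogene, Neogene.
Span = 720 − 2.58 = 717.42 Myr.
Durations: Neogene 20.45, Carboniferous 60, Cryogenian 85, Ediacaran 96.2, Devonian 60.3, Paleogene 42.97 → longest is Ediacaran (96.2 Myr).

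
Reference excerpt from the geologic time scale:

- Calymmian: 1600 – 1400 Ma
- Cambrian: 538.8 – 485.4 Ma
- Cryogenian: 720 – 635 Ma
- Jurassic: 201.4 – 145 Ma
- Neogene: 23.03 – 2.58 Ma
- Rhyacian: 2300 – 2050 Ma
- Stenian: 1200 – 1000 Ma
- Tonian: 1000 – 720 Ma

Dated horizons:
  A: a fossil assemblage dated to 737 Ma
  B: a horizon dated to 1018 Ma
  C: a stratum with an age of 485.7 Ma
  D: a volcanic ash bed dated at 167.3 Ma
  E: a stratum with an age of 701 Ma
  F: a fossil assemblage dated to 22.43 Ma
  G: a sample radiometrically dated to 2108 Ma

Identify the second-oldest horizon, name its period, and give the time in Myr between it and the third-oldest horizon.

B, in the Stenian; 281 million years to A

Larger Ma means older, so oldest first: G 2108 > B 1018 > A 737 > E 701 > C 485.7 > D 167.3 > F 22.43.
Counting 2 along gives B (1018 Ma); the excerpt puts that inside the Stenian, 1200–1000 Ma.
Next in line is A (737 Ma), and 1018 − 737 = 281 Myr.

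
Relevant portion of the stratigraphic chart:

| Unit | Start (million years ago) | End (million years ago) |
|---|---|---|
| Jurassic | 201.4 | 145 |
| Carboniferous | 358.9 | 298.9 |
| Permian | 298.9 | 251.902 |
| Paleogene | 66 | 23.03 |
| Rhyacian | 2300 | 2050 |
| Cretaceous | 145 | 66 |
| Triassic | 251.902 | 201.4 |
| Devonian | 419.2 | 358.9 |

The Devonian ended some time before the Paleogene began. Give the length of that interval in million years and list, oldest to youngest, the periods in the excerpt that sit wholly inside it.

The Devonian closes at 358.9 Ma and the Paleogene opens at 66 Ma, so the interval is 358.9 − 66 = 292.9 Myr.
A period fits inside if it starts at or after 358.9 Ma and ends at or before 66 Ma; oldest first that gives Carboniferous, Permian, Triassic, Jurassic, Cretaceous.

292.9 million years; Carboniferous, Permian, Triassic, Jurassic, Cretaceous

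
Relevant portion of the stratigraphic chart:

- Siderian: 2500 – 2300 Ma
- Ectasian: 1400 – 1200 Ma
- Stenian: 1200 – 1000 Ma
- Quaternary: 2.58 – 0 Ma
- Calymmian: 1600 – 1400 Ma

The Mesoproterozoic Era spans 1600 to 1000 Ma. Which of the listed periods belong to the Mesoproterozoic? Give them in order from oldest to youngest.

Calymmian, Ectasian, Stenian

Periods with both bounds inside 1600–1000 Ma: Calymmian (1600–1400), Ectasian (1400–1200), Stenian (1200–1000).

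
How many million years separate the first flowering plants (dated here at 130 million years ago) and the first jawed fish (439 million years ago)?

439 − 130 = 309 million years.

309 million years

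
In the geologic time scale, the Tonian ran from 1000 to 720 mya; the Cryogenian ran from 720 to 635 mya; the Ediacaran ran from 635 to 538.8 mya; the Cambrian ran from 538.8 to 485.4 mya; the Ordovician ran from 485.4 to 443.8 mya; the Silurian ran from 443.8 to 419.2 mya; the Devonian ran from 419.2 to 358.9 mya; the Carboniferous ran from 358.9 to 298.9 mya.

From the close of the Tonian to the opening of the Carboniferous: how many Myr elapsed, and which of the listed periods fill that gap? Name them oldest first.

End of Tonian = 720 Ma; start of Carboniferous = 358.9 Ma.
Gap = 720 − 358.9 = 361.1 Myr.
Periods wholly inside 720–358.9 Ma: Cryogenian (720–635), Ediacaran (635–538.8), Cambrian (538.8–485.4), Ordovician (485.4–443.8), Silurian (443.8–419.2), Devonian (419.2–358.9).

361.1 million years; Cryogenian, Ediacaran, Cambrian, Ordovician, Silurian, Devonian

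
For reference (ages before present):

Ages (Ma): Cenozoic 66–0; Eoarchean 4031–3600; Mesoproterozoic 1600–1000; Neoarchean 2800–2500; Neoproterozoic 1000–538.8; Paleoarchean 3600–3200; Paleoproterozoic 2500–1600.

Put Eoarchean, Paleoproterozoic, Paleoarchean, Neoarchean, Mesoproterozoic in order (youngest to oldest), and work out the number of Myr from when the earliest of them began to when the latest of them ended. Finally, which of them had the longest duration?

From the excerpt: Eoarchean 4031–3600; Paleoproterozoic 2500–1600; Paleoarchean 3600–3200; Neoarchean 2800–2500; Mesoproterozoic 1600–1000 (Ma).
Larger Ma is earlier, so the oldest is Eoarchean and the youngest is Mesoproterozoic; youngest to oldest: Mesoproterozoic, Paleoproterozoic, Neoarchean, Paleoarchean, Eoarchean.
Oldest start 4031 minus youngest end 1000 gives 3031 Myr overall.
Individual lengths (start − end): Mesoproterozoic 600; Paleoarchean 400; Eoarchean 431; Neoarchean 300; Paleoproterozoic 900. The largest is Paleoproterozoic at 900 Myr.

Mesoproterozoic → Paleoproterozoic → Neoarchean → Paleoarchean → Eoarchean; total span 3031 Myr; longest is Paleoproterozoic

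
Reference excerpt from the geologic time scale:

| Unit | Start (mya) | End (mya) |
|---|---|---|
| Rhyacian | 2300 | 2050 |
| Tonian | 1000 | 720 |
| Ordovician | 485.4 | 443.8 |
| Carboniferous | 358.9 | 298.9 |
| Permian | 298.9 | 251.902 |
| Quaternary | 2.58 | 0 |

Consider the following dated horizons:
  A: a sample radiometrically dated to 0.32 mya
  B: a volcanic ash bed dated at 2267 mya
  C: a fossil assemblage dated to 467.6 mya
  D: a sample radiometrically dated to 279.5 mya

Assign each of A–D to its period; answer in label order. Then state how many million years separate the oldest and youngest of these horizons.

A: 0.32 Ma lies in 2.58–0 Ma, so Quaternary.
B: 2267 Ma lies in 2300–2050 Ma, so Rhyacian.
C: 467.6 Ma lies in 485.4–443.8 Ma, so Ordovician.
D: 279.5 Ma lies in 298.9–251.902 Ma, so Permian.
Oldest = 2267 Ma, youngest = 0.32 Ma → span 2266.68 Myr.

A — Quaternary; B — Rhyacian; C — Ordovician; D — Permian; span 2266.68 million years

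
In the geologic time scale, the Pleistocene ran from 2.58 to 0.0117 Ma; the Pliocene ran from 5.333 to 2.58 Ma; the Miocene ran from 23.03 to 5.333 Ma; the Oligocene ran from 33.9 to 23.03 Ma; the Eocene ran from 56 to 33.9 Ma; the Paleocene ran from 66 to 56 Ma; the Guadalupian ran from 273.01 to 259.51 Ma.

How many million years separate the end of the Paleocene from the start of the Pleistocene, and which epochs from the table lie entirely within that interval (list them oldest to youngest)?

53.42 million years; Eocene, Oligocene, Miocene, Pliocene

The Paleocene closes at 56 Ma and the Pleistocene opens at 2.58 Ma, so the interval is 56 − 2.58 = 53.42 Myr.
An epoch fits inside if it starts at or after 56 Ma and ends at or before 2.58 Ma; oldest first that gives Eocene, Oligocene, Miocene, Pliocene.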